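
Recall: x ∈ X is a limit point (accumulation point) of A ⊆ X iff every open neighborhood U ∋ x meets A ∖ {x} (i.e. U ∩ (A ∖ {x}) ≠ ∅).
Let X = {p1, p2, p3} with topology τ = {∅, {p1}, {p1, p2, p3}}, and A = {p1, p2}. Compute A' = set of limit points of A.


A' = {p2, p3}

For each x ∈ X, list the open sets U ∈ τ with x ∈ U, then check whether U ∩ (A ∖ {x}) ≠ ∅ for every such U.
  x = p1: open {p1} ∋ x has {p1} ∩ (A ∖ {p1}) = ∅, so x is NOT a limit point.
  x = p2: opens ∋ x are {p1, p2, p3}; each meets A ∖ {p2}, so x IS a limit point.
  x = p3: opens ∋ x are {p1, p2, p3}; each meets A ∖ {p3}, so x IS a limit point.
Collecting: A' = {p2, p3}.


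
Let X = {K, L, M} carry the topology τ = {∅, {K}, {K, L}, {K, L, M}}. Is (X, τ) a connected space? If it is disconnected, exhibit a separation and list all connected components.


(X, τ) is connected.

Find clopen sets (U ∈ τ with X ∖ U ∈ τ):
  U = ∅, X ∖ U = {K, L, M} — both open, so U is clopen.
  U = {K, L, M}, X ∖ U = ∅ — both open, so U is clopen.
Only trivial clopens (∅ and X) exist, so (X, τ) is connected.
Compute connected components by grouping points that agree on all clopens:
  component: {K, L, M}


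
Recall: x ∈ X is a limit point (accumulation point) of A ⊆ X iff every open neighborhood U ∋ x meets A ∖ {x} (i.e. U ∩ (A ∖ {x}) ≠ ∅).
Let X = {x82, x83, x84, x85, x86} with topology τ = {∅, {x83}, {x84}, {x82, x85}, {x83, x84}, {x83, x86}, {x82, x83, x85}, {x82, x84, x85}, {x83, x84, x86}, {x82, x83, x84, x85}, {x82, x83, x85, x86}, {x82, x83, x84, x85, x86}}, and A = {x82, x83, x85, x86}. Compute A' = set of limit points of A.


A' = {x82, x85, x86}

For each x ∈ X, list the open sets U ∈ τ with x ∈ U, then check whether U ∩ (A ∖ {x}) ≠ ∅ for every such U.
  x = x82: opens ∋ x are {x82, x85}, {x82, x83, x85}, {x82, x84, x85}, {x82, x83, x84, x85}, {x82, x83, x85, x86}, {x82, x83, x84, x85, x86}; each meets A ∖ {x82}, so x IS a limit point.
  x = x83: open {x83} ∋ x has {x83} ∩ (A ∖ {x83}) = ∅, so x is NOT a limit point.
  x = x84: open {x84} ∋ x has {x84} ∩ (A ∖ {x84}) = ∅, so x is NOT a limit point.
  x = x85: opens ∋ x are {x82, x85}, {x82, x83, x85}, {x82, x84, x85}, {x82, x83, x84, x85}, {x82, x83, x85, x86}, {x82, x83, x84, x85, x86}; each meets A ∖ {x85}, so x IS a limit point.
  x = x86: opens ∋ x are {x83, x86}, {x83, x84, x86}, {x82, x83, x85, x86}, {x82, x83, x84, x85, x86}; each meets A ∖ {x86}, so x IS a limit point.
Collecting: A' = {x82, x85, x86}.


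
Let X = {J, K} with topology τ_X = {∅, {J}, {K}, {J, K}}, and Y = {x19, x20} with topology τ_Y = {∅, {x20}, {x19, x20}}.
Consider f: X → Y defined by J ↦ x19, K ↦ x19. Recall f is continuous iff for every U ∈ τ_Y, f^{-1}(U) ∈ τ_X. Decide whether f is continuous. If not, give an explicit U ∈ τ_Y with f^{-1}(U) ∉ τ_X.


f IS continuous.

Compute f^{-1}(U) for each U ∈ τ_Y:
  U = ∅: f^{-1}(U) = ∅ ∈ τ_X ✓.
  U = {x20}: f^{-1}(U) = ∅ ∈ τ_X ✓.
  U = {x19, x20}: f^{-1}(U) = {J, K} ∈ τ_X ✓.
Every preimage lies in τ_X, so f IS continuous.


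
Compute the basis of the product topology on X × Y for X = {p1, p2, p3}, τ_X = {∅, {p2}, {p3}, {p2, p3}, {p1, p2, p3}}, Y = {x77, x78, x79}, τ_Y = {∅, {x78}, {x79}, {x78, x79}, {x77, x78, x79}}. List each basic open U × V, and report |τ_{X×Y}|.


Basis B = {∅ × ∅, {p2} × {x78}, {p2} × {x79}, {p3} × {x78}, {p3} × {x79}, {p2} × {x78, x79}, {p2, p3} × {x78}, {p2, p3} × {x79}, {p3} × {x78, x79}, {p1, p2, p3} × {x78}, {p1, p2, p3} × {x79}, {p2} × {x77, x78, x79}, {p3} × {x77, x78, x79}, {p2, p3} × {x78, x79}, {p1, p2, p3} × {x78, x79}, {p2, p3} × {x77, x78, x79}, {p1, p2, p3} × {x77, x78, x79}}; |τ_{X×Y}| = 48.

Enumerate products U × V with U ∈ τ_X, V ∈ τ_Y (deduplicated):
  ∅ × ∅ = {} (∅)
  {p2} × {x78} = {(p2,x78)}
  {p2} × {x79} = {(p2,x79)}
  {p3} × {x78} = {(p3,x78)}
  {p3} × {x79} = {(p3,x79)}
  {p2} × {x78, x79} = {(p2,x78), (p2,x79)}
  {p2, p3} × {x78} = {(p2,x78), (p3,x78)}
  {p2, p3} × {x79} = {(p2,x79), (p3,x79)}
  {p3} × {x78, x79} = {(p3,x78), (p3,x79)}
  {p1, p2, p3} × {x78} = {(p1,x78), (p2,x78), (p3,x78)}
  {p1, p2, p3} × {x79} = {(p1,x79), (p2,x79), (p3,x79)}
  {p2} × {x77, x78, x79} = {(p2,x77), (p2,x78), (p2,x79)}
  {p3} × {x77, x78, x79} = {(p3,x77), (p3,x78), (p3,x79)}
  {p2, p3} × {x78, x79} = {(p2,x78), (p2,x79), (p3,x78), (p3,x79)}
  {p1, p2, p3} × {x78, x79} = {(p1,x78), (p1,x79), (p2,x78), (p2,x79), (p3,x78), (p3,x79)}
  {p2, p3} × {x77, x78, x79} = {(p2,x77), (p2,x78), (p2,x79), (p3,x77), (p3,x78), (p3,x79)}
  {p1, p2, p3} × {x77, x78, x79} = {(p1,x77), (p1,x78), (p1,x79), (p2,x77), (p2,x78), (p2,x79), (p3,x77), (p3,x78), (p3,x79)}
These 17 distinct sets form the basis B.
Close under arbitrary unions to get τ_{X×Y}; counting gives |τ_{X×Y}| = 48.


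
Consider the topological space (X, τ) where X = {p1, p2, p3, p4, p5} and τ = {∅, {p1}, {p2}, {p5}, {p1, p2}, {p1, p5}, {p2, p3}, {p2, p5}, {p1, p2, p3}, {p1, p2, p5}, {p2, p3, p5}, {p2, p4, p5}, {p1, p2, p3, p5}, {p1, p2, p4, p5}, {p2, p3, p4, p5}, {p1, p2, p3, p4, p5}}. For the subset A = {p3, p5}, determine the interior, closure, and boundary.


int(A) = {p5}, cl(A) = {p3, p4, p5}, ∂A = {p3, p4}.

Closed sets in (X, τ) are complements of opens:
  closed(X, τ) = {∅, {p1}, {p3}, {p4}, {p1, p3}, {p1, p4}, {p3, p4}, {p4, p5}, {p1, p3, p4}, {p1, p4, p5}, {p2, p3, p4}, {p3, p4, p5}, {p1, p2, p3, p4}, {p1, p3, p4, p5}, {p2, p3, p4, p5}, {p1, p2, p3, p4, p5}}.
int(A) = ⋃ {U ∈ τ : U ⊆ A}. Opens contained in A: ∅, {p5}.
Taking the union of these: int(A) = {p5}.
cl(A) = ⋂ {C closed : A ⊆ C}. Closed sets containing A: {p3, p4, p5}, {p1, p3, p4, p5}, {p2, p3, p4, p5}, {p1, p2, p3, p4, p5}.
Intersecting these: cl(A) = {p3, p4, p5}.
∂A = cl(A) ∖ int(A) = {p3, p4, p5} ∖ {p5} = {p3, p4}.


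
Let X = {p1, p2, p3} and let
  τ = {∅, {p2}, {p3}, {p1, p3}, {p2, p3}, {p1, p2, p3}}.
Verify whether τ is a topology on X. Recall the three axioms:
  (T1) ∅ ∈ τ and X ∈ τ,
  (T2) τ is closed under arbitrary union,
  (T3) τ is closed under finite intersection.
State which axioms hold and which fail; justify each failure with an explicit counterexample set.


τ IS a topology on X.

Axiom (T1): ∅ ∈ τ? Yes; X ∈ τ? Yes.
Axiom (T2/T3): check pairwise unions and intersections of members of τ.
All pairwise intersections and unions checked — each lies in τ. Therefore τ satisfies (T1), (T2), (T3): it IS a topology on X.


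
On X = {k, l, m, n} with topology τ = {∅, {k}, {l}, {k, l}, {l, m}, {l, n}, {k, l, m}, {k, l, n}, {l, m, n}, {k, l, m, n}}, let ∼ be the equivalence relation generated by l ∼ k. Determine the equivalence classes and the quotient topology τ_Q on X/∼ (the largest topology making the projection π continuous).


X/∼ = {[k=l], [m], [n]}; |τ_Q| = 5.

Equivalence classes: [k=l], [m], [n].
Quotient map π: X → X/∼ sends k ↦ [k=l], l ↦ [k=l], m ↦ [m], n ↦ [n].
For each subset V ⊆ X/∼, compute π^{-1}(V) ⊆ X and check whether π^{-1}(V) ∈ τ. V is open in τ_Q iff π^{-1}(V) ∈ τ.
  V = {}: π^{-1}(V) = ∅ ∈ τ ✓.
  V = {[k=l]}: π^{-1}(V) = {k, l} ∈ τ ✓.
  V = {[m]}: π^{-1}(V) = {m} ∉ τ ✗.
  V = {[k=l], [m]}: π^{-1}(V) = {k, l, m} ∈ τ ✓.
  V = {[n]}: π^{-1}(V) = {n} ∉ τ ✗.
  V = {[k=l], [n]}: π^{-1}(V) = {k, l, n} ∈ τ ✓.
  V = {[m], [n]}: π^{-1}(V) = {m, n} ∉ τ ✗.
  V = {[k=l], [m], [n]}: π^{-1}(V) = {k, l, m, n} ∈ τ ✓.
Open sets in the quotient: τ_Q = {{}, {[k=l]}, {[k=l], [m]}, {[k=l], [n]}, {[k=l], [m], [n]}} (5 elements).


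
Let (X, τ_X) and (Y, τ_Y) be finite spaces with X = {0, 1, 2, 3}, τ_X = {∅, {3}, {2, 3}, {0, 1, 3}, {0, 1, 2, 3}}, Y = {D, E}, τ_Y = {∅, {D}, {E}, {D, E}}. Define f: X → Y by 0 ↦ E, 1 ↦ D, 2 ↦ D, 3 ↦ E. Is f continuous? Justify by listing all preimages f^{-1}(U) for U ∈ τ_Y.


f is NOT continuous.

Compute f^{-1}(U) for each U ∈ τ_Y:
  U = ∅: f^{-1}(U) = ∅ ∈ τ_X ✓.
  U = {D}: f^{-1}(U) = {1, 2} ∉ τ_X ✗.
  U = {E}: f^{-1}(U) = {0, 3} ∉ τ_X ✗.
  U = {D, E}: f^{-1}(U) = {0, 1, 2, 3} ∈ τ_X ✓.
Found U = {D} with f^{-1}(U) = {1, 2} not in τ_X. Therefore f is NOT continuous.


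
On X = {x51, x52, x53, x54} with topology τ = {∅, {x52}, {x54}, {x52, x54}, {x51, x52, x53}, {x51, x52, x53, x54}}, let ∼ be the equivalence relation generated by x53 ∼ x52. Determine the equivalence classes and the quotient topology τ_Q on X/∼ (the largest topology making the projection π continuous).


X/∼ = {[x51], [x52=x53], [x54]}; |τ_Q| = 4.

Equivalence classes: [x51], [x52=x53], [x54].
Quotient map π: X → X/∼ sends x51 ↦ [x51], x52 ↦ [x52=x53], x53 ↦ [x52=x53], x54 ↦ [x54].
For each subset V ⊆ X/∼, compute π^{-1}(V) ⊆ X and check whether π^{-1}(V) ∈ τ. V is open in τ_Q iff π^{-1}(V) ∈ τ.
  V = {}: π^{-1}(V) = ∅ ∈ τ ✓.
  V = {[x51]}: π^{-1}(V) = {x51} ∉ τ ✗.
  V = {[x52=x53]}: π^{-1}(V) = {x52, x53} ∉ τ ✗.
  V = {[x51], [x52=x53]}: π^{-1}(V) = {x51, x52, x53} ∈ τ ✓.
  V = {[x54]}: π^{-1}(V) = {x54} ∈ τ ✓.
  V = {[x51], [x54]}: π^{-1}(V) = {x51, x54} ∉ τ ✗.
  V = {[x52=x53], [x54]}: π^{-1}(V) = {x52, x53, x54} ∉ τ ✗.
  V = {[x51], [x52=x53], [x54]}: π^{-1}(V) = {x51, x52, x53, x54} ∈ τ ✓.
Open sets in the quotient: τ_Q = {{}, {[x51], [x52=x53]}, {[x54]}, {[x51], [x52=x53], [x54]}} (4 elements).


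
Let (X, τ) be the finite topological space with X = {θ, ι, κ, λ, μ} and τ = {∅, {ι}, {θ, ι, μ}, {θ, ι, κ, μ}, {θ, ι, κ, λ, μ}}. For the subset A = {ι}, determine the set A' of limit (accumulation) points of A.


A' = {θ, κ, λ, μ}

For each x ∈ X, list the open sets U ∈ τ with x ∈ U, then check whether U ∩ (A ∖ {x}) ≠ ∅ for every such U.
  x = θ: opens ∋ x are {θ, ι, μ}, {θ, ι, κ, μ}, {θ, ι, κ, λ, μ}; each meets A ∖ {θ}, so x IS a limit point.
  x = ι: open {ι} ∋ x has {ι} ∩ (A ∖ {ι}) = ∅, so x is NOT a limit point.
  x = κ: opens ∋ x are {θ, ι, κ, μ}, {θ, ι, κ, λ, μ}; each meets A ∖ {κ}, so x IS a limit point.
  x = λ: opens ∋ x are {θ, ι, κ, λ, μ}; each meets A ∖ {λ}, so x IS a limit point.
  x = μ: opens ∋ x are {θ, ι, μ}, {θ, ι, κ, μ}, {θ, ι, κ, λ, μ}; each meets A ∖ {μ}, so x IS a limit point.
Collecting: A' = {θ, κ, λ, μ}.


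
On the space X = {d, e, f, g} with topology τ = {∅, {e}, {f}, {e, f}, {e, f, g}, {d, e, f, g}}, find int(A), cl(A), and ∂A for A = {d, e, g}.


int(A) = {e}, cl(A) = {d, e, g}, ∂A = {d, g}.

Closed sets in (X, τ) are complements of opens:
  closed(X, τ) = {∅, {d}, {d, g}, {d, e, g}, {d, f, g}, {d, e, f, g}}.
int(A) = ⋃ {U ∈ τ : U ⊆ A}. Opens contained in A: ∅, {e}.
Taking the union of these: int(A) = {e}.
cl(A) = ⋂ {C closed : A ⊆ C}. Closed sets containing A: {d, e, g}, {d, e, f, g}.
Intersecting these: cl(A) = {d, e, g}.
∂A = cl(A) ∖ int(A) = {d, e, g} ∖ {e} = {d, g}.


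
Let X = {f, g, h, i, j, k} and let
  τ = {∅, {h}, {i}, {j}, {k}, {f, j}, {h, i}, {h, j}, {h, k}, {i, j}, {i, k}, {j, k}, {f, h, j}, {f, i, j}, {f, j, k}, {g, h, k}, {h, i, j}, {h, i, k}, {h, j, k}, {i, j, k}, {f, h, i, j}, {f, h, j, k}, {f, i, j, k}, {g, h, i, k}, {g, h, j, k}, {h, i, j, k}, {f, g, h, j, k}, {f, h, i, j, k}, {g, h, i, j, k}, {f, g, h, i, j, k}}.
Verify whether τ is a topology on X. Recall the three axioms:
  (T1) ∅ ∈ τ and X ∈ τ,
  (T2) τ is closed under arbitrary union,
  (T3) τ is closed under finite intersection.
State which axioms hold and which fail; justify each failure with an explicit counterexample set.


τ IS a topology on X.

Axiom (T1): ∅ ∈ τ? Yes; X ∈ τ? Yes.
Axiom (T2/T3): check pairwise unions and intersections of members of τ.
All pairwise intersections and unions checked — each lies in τ. Therefore τ satisfies (T1), (T2), (T3): it IS a topology on X.


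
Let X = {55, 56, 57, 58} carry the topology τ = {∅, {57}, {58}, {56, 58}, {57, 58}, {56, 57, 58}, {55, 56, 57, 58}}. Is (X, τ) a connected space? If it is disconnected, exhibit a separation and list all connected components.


(X, τ) is connected.

Find clopen sets (U ∈ τ with X ∖ U ∈ τ):
  U = ∅, X ∖ U = {55, 56, 57, 58} — both open, so U is clopen.
  U = {55, 56, 57, 58}, X ∖ U = ∅ — both open, so U is clopen.
Only trivial clopens (∅ and X) exist, so (X, τ) is connected.
Compute connected components by grouping points that agree on all clopens:
  component: {55, 56, 57, 58}


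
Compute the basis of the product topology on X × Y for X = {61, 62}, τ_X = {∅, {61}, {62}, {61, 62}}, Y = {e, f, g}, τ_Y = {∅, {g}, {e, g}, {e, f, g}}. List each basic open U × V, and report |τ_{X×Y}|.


Basis B = {∅ × ∅, {61} × {g}, {62} × {g}, {61} × {e, g}, {61, 62} × {g}, {62} × {e, g}, {61} × {e, f, g}, {62} × {e, f, g}, {61, 62} × {e, g}, {61, 62} × {e, f, g}}; |τ_{X×Y}| = 16.

Enumerate products U × V with U ∈ τ_X, V ∈ τ_Y (deduplicated):
  ∅ × ∅ = {} (∅)
  {61} × {g} = {(61,g)}
  {62} × {g} = {(62,g)}
  {61} × {e, g} = {(61,e), (61,g)}
  {61, 62} × {g} = {(61,g), (62,g)}
  {62} × {e, g} = {(62,e), (62,g)}
  {61} × {e, f, g} = {(61,e), (61,f), (61,g)}
  {62} × {e, f, g} = {(62,e), (62,f), (62,g)}
  {61, 62} × {e, g} = {(61,e), (61,g), (62,e), (62,g)}
  {61, 62} × {e, f, g} = {(61,e), (61,f), (61,g), (62,e), (62,f), (62,g)}
These 10 distinct sets form the basis B.
Close under arbitrary unions to get τ_{X×Y}; counting gives |τ_{X×Y}| = 16.


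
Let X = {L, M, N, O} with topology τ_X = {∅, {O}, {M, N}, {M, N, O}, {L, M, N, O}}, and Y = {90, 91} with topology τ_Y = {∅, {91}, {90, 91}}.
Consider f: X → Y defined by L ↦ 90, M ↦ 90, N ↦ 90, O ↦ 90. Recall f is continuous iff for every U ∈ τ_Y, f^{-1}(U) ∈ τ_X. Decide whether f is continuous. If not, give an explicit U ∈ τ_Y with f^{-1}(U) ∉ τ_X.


f IS continuous.

Compute f^{-1}(U) for each U ∈ τ_Y:
  U = ∅: f^{-1}(U) = ∅ ∈ τ_X ✓.
  U = {91}: f^{-1}(U) = ∅ ∈ τ_X ✓.
  U = {90, 91}: f^{-1}(U) = {L, M, N, O} ∈ τ_X ✓.
Every preimage lies in τ_X, so f IS continuous.


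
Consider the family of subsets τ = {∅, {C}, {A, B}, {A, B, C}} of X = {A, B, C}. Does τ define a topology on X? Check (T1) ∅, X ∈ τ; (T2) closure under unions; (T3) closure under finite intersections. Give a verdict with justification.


τ IS a topology on X.

Axiom (T1): ∅ ∈ τ? Yes; X ∈ τ? Yes.
Axiom (T2/T3): check pairwise unions and intersections of members of τ.
All pairwise intersections and unions checked — each lies in τ. Therefore τ satisfies (T1), (T2), (T3): it IS a topology on X.


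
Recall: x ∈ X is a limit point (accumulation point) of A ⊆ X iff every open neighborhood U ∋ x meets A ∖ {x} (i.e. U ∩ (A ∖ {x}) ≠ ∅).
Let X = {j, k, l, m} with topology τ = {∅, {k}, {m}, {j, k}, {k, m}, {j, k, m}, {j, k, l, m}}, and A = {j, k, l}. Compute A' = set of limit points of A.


A' = {j, l}

For each x ∈ X, list the open sets U ∈ τ with x ∈ U, then check whether U ∩ (A ∖ {x}) ≠ ∅ for every such U.
  x = j: opens ∋ x are {j, k}, {j, k, m}, {j, k, l, m}; each meets A ∖ {j}, so x IS a limit point.
  x = k: open {k} ∋ x has {k} ∩ (A ∖ {k}) = ∅, so x is NOT a limit point.
  x = l: opens ∋ x are {j, k, l, m}; each meets A ∖ {l}, so x IS a limit point.
  x = m: open {m} ∋ x has {m} ∩ (A ∖ {m}) = ∅, so x is NOT a limit point.
Collecting: A' = {j, l}.


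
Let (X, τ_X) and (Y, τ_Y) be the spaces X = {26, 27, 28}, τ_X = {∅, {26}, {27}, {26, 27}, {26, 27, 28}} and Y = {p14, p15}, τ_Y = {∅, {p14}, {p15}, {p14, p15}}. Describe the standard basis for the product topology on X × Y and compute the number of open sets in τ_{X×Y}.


Basis B = {∅ × ∅, {26} × {p14}, {26} × {p15}, {27} × {p14}, {27} × {p15}, {26} × {p14, p15}, {26, 27} × {p14}, {26, 27} × {p15}, {27} × {p14, p15}, {26, 27, 28} × {p14}, {26, 27, 28} × {p15}, {26, 27} × {p14, p15}, {26, 27, 28} × {p14, p15}}; |τ_{X×Y}| = 25.

Enumerate products U × V with U ∈ τ_X, V ∈ τ_Y (deduplicated):
  ∅ × ∅ = {} (∅)
  {26} × {p14} = {(26,p14)}
  {26} × {p15} = {(26,p15)}
  {27} × {p14} = {(27,p14)}
  {27} × {p15} = {(27,p15)}
  {26} × {p14, p15} = {(26,p14), (26,p15)}
  {26, 27} × {p14} = {(26,p14), (27,p14)}
  {26, 27} × {p15} = {(26,p15), (27,p15)}
  {27} × {p14, p15} = {(27,p14), (27,p15)}
  {26, 27, 28} × {p14} = {(26,p14), (27,p14), (28,p14)}
  {26, 27, 28} × {p15} = {(26,p15), (27,p15), (28,p15)}
  {26, 27} × {p14, p15} = {(26,p14), (26,p15), (27,p14), (27,p15)}
  {26, 27, 28} × {p14, p15} = {(26,p14), (26,p15), (27,p14), (27,p15), (28,p14), (28,p15)}
These 13 distinct sets form the basis B.
Close under arbitrary unions to get τ_{X×Y}; counting gives |τ_{X×Y}| = 25.


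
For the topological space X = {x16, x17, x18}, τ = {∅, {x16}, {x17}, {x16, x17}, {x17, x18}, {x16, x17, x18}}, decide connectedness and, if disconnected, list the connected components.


(X, τ) is disconnected; components = [{x16}, {x17, x18}].

Find clopen sets (U ∈ τ with X ∖ U ∈ τ):
  U = ∅, X ∖ U = {x16, x17, x18} — both open, so U is clopen.
  U = {x16}, X ∖ U = {x17, x18} — both open, so U is clopen.
  U = {x17, x18}, X ∖ U = {x16} — both open, so U is clopen.
  U = {x16, x17, x18}, X ∖ U = ∅ — both open, so U is clopen.
Nontrivial clopen(s) exist: e.g. {x17, x18}. So (X, τ) is disconnected.
Compute connected components by grouping points that agree on all clopens:
  component: {x16}
  component: {x17, x18}


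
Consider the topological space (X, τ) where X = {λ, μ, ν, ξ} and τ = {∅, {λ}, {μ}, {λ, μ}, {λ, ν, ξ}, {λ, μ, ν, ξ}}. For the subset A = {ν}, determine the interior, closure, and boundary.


int(A) = ∅, cl(A) = {ν, ξ}, ∂A = {ν, ξ}.

Closed sets in (X, τ) are complements of opens:
  closed(X, τ) = {∅, {μ}, {ν, ξ}, {λ, ν, ξ}, {μ, ν, ξ}, {λ, μ, ν, ξ}}.
int(A) = ⋃ {U ∈ τ : U ⊆ A}. Opens contained in A: ∅.
Taking the union of these: int(A) = ∅.
cl(A) = ⋂ {C closed : A ⊆ C}. Closed sets containing A: {ν, ξ}, {λ, ν, ξ}, {μ, ν, ξ}, {λ, μ, ν, ξ}.
Intersecting these: cl(A) = {ν, ξ}.
∂A = cl(A) ∖ int(A) = {ν, ξ} ∖ ∅ = {ν, ξ}.


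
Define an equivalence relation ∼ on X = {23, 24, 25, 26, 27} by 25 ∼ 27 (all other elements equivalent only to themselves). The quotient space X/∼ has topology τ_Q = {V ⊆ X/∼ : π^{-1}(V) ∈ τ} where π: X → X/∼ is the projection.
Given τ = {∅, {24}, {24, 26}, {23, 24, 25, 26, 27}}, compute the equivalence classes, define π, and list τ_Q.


X/∼ = {[23], [24], [25=27], [26]}; |τ_Q| = 4.

Equivalence classes: [23], [24], [25=27], [26].
Quotient map π: X → X/∼ sends 23 ↦ [23], 24 ↦ [24], 25 ↦ [25=27], 26 ↦ [26], 27 ↦ [25=27].
For each subset V ⊆ X/∼, compute π^{-1}(V) ⊆ X and check whether π^{-1}(V) ∈ τ. V is open in τ_Q iff π^{-1}(V) ∈ τ.
  V = {}: π^{-1}(V) = ∅ ∈ τ ✓.
  V = {[23]}: π^{-1}(V) = {23} ∉ τ ✗.
  V = {[24]}: π^{-1}(V) = {24} ∈ τ ✓.
  V = {[23], [24]}: π^{-1}(V) = {23, 24} ∉ τ ✗.
  V = {[25=27]}: π^{-1}(V) = {25, 27} ∉ τ ✗.
  V = {[23], [25=27]}: π^{-1}(V) = {23, 25, 27} ∉ τ ✗.
  V = {[24], [25=27]}: π^{-1}(V) = {24, 25, 27} ∉ τ ✗.
  V = {[23], [24], [25=27]}: π^{-1}(V) = {23, 24, 25, 27} ∉ τ ✗.
  V = {[26]}: π^{-1}(V) = {26} ∉ τ ✗.
  V = {[23], [26]}: π^{-1}(V) = {23, 26} ∉ τ ✗.
  V = {[24], [26]}: π^{-1}(V) = {24, 26} ∈ τ ✓.
  V = {[23], [24], [26]}: π^{-1}(V) = {23, 24, 26} ∉ τ ✗.
  V = {[25=27], [26]}: π^{-1}(V) = {25, 26, 27} ∉ τ ✗.
  V = {[23], [25=27], [26]}: π^{-1}(V) = {23, 25, 26, 27} ∉ τ ✗.
  V = {[24], [25=27], [26]}: π^{-1}(V) = {24, 25, 26, 27} ∉ τ ✗.
  V = {[23], [24], [25=27], [26]}: π^{-1}(V) = {23, 24, 25, 26, 27} ∈ τ ✓.
Open sets in the quotient: τ_Q = {{}, {[24]}, {[24], [26]}, {[23], [24], [25=27], [26]}} (4 elements).


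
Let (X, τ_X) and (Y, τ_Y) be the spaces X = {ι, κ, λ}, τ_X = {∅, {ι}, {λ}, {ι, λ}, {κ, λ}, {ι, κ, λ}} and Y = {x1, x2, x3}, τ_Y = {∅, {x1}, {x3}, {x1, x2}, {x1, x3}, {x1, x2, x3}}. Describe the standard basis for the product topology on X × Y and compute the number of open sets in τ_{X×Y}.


Basis B = {∅ × ∅, {ι} × {x1}, {ι} × {x3}, {λ} × {x1}, {λ} × {x3}, {ι} × {x1, x2}, {ι} × {x1, x3}, {ι, λ} × {x1}, {ι, λ} × {x3}, {κ, λ} × {x1}, {κ, λ} × {x3}, {λ} × {x1, x2}, {λ} × {x1, x3}, {ι} × {x1, x2, x3}, {ι, κ, λ} × {x1}, {ι, κ, λ} × {x3}, {λ} × {x1, x2, x3}, {ι, λ} × {x1, x2}, {ι, λ} × {x1, x3}, {κ, λ} × {x1, x2}, {κ, λ} × {x1, x3}, {ι, λ} × {x1, x2, x3}, {ι, κ, λ} × {x1, x2}, {ι, κ, λ} × {x1, x3}, {κ, λ} × {x1, x2, x3}, {ι, κ, λ} × {x1, x2, x3}}; |τ_{X×Y}| = 108.

Enumerate products U × V with U ∈ τ_X, V ∈ τ_Y (deduplicated):
  ∅ × ∅ = {} (∅)
  {ι} × {x1} = {(ι,x1)}
  {ι} × {x3} = {(ι,x3)}
  {λ} × {x1} = {(λ,x1)}
  {λ} × {x3} = {(λ,x3)}
  {ι} × {x1, x2} = {(ι,x1), (ι,x2)}
  {ι} × {x1, x3} = {(ι,x1), (ι,x3)}
  {ι, λ} × {x1} = {(ι,x1), (λ,x1)}
  {ι, λ} × {x3} = {(ι,x3), (λ,x3)}
  {κ, λ} × {x1} = {(κ,x1), (λ,x1)}
  {κ, λ} × {x3} = {(κ,x3), (λ,x3)}
  {λ} × {x1, x2} = {(λ,x1), (λ,x2)}
  {λ} × {x1, x3} = {(λ,x1), (λ,x3)}
  {ι} × {x1, x2, x3} = {(ι,x1), (ι,x2), (ι,x3)}
  {ι, κ, λ} × {x1} = {(ι,x1), (κ,x1), (λ,x1)}
  {ι, κ, λ} × {x3} = {(ι,x3), (κ,x3), (λ,x3)}
  {λ} × {x1, x2, x3} = {(λ,x1), (λ,x2), (λ,x3)}
  {ι, λ} × {x1, x2} = {(ι,x1), (ι,x2), (λ,x1), (λ,x2)}
  {ι, λ} × {x1, x3} = {(ι,x1), (ι,x3), (λ,x1), (λ,x3)}
  {κ, λ} × {x1, x2} = {(κ,x1), (κ,x2), (λ,x1), (λ,x2)}
  {κ, λ} × {x1, x3} = {(κ,x1), (κ,x3), (λ,x1), (λ,x3)}
  {ι, λ} × {x1, x2, x3} = {(ι,x1), (ι,x2), (ι,x3), (λ,x1), (λ,x2), (λ,x3)}
  {ι, κ, λ} × {x1, x2} = {(ι,x1), (ι,x2), (κ,x1), (κ,x2), (λ,x1), (λ,x2)}
  {ι, κ, λ} × {x1, x3} = {(ι,x1), (ι,x3), (κ,x1), (κ,x3), (λ,x1), (λ,x3)}
  {κ, λ} × {x1, x2, x3} = {(κ,x1), (κ,x2), (κ,x3), (λ,x1), (λ,x2), (λ,x3)}
  {ι, κ, λ} × {x1, x2, x3} = {(ι,x1), (ι,x2), (ι,x3), (κ,x1), (κ,x2), (κ,x3), (λ,x1), (λ,x2), (λ,x3)}
These 26 distinct sets form the basis B.
Close under arbitrary unions to get τ_{X×Y}; counting gives |τ_{X×Y}| = 108.


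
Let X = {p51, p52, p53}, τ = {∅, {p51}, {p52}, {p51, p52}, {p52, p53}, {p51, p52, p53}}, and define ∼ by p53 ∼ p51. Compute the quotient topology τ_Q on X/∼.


X/∼ = {[p51=p53], [p52]}; |τ_Q| = 3.

Equivalence classes: [p51=p53], [p52].
Quotient map π: X → X/∼ sends p51 ↦ [p51=p53], p52 ↦ [p52], p53 ↦ [p51=p53].
For each subset V ⊆ X/∼, compute π^{-1}(V) ⊆ X and check whether π^{-1}(V) ∈ τ. V is open in τ_Q iff π^{-1}(V) ∈ τ.
  V = {}: π^{-1}(V) = ∅ ∈ τ ✓.
  V = {[p51=p53]}: π^{-1}(V) = {p51, p53} ∉ τ ✗.
  V = {[p52]}: π^{-1}(V) = {p52} ∈ τ ✓.
  V = {[p51=p53], [p52]}: π^{-1}(V) = {p51, p52, p53} ∈ τ ✓.
Open sets in the quotient: τ_Q = {{}, {[p52]}, {[p51=p53], [p52]}} (3 elements).


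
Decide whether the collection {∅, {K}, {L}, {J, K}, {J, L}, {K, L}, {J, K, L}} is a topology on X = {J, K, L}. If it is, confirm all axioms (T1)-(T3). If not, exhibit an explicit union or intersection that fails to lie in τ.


τ is NOT a topology on X.

Axiom (T1): ∅ ∈ τ? Yes; X ∈ τ? Yes.
Axiom (T2/T3): check pairwise unions and intersections of members of τ.
Counterexample for (T3): {J, K} ∩ {J, L} = {J} ∉ τ. Therefore τ is NOT a topology.


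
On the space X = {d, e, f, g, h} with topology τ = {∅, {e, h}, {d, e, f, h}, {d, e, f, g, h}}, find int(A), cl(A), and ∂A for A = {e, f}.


int(A) = ∅, cl(A) = {d, e, f, g, h}, ∂A = {d, e, f, g, h}.

Closed sets in (X, τ) are complements of opens:
  closed(X, τ) = {∅, {g}, {d, f, g}, {d, e, f, g, h}}.
int(A) = ⋃ {U ∈ τ : U ⊆ A}. Opens contained in A: ∅.
Taking the union of these: int(A) = ∅.
cl(A) = ⋂ {C closed : A ⊆ C}. Closed sets containing A: {d, e, f, g, h}.
Intersecting these: cl(A) = {d, e, f, g, h}.
∂A = cl(A) ∖ int(A) = {d, e, f, g, h} ∖ ∅ = {d, e, f, g, h}.


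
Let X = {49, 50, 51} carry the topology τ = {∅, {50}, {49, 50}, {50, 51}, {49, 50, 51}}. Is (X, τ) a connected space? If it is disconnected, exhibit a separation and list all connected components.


(X, τ) is connected.

Find clopen sets (U ∈ τ with X ∖ U ∈ τ):
  U = ∅, X ∖ U = {49, 50, 51} — both open, so U is clopen.
  U = {49, 50, 51}, X ∖ U = ∅ — both open, so U is clopen.
Only trivial clopens (∅ and X) exist, so (X, τ) is connected.
Compute connected components by grouping points that agree on all clopens:
  component: {49, 50, 51}


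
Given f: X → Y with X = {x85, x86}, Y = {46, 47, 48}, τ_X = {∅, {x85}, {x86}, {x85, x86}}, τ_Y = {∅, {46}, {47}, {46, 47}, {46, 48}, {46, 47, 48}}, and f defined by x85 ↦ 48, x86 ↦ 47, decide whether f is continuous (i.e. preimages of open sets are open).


f IS continuous.

Compute f^{-1}(U) for each U ∈ τ_Y:
  U = ∅: f^{-1}(U) = ∅ ∈ τ_X ✓.
  U = {46}: f^{-1}(U) = ∅ ∈ τ_X ✓.
  U = {47}: f^{-1}(U) = {x86} ∈ τ_X ✓.
  U = {46, 47}: f^{-1}(U) = {x86} ∈ τ_X ✓.
  U = {46, 48}: f^{-1}(U) = {x85} ∈ τ_X ✓.
  U = {46, 47, 48}: f^{-1}(U) = {x85, x86} ∈ τ_X ✓.
Every preimage lies in τ_X, so f IS continuous.


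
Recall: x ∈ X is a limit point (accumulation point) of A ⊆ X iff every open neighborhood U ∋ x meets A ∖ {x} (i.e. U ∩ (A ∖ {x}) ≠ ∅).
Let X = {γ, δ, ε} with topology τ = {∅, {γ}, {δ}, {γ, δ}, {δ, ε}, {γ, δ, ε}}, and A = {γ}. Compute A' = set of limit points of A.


A' = ∅

For each x ∈ X, list the open sets U ∈ τ with x ∈ U, then check whether U ∩ (A ∖ {x}) ≠ ∅ for every such U.
  x = γ: open {γ} ∋ x has {γ} ∩ (A ∖ {γ}) = ∅, so x is NOT a limit point.
  x = δ: open {δ} ∋ x has {δ} ∩ (A ∖ {δ}) = ∅, so x is NOT a limit point.
  x = ε: open {δ, ε} ∋ x has {δ, ε} ∩ (A ∖ {ε}) = ∅, so x is NOT a limit point.
Collecting: A' = ∅.


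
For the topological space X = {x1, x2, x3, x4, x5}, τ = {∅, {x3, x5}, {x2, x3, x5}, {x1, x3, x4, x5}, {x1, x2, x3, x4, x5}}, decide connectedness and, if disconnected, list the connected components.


(X, τ) is connected.

Find clopen sets (U ∈ τ with X ∖ U ∈ τ):
  U = ∅, X ∖ U = {x1, x2, x3, x4, x5} — both open, so U is clopen.
  U = {x1, x2, x3, x4, x5}, X ∖ U = ∅ — both open, so U is clopen.
Only trivial clopens (∅ and X) exist, so (X, τ) is connected.
Compute connected components by grouping points that agree on all clopens:
  component: {x1, x2, x3, x4, x5}


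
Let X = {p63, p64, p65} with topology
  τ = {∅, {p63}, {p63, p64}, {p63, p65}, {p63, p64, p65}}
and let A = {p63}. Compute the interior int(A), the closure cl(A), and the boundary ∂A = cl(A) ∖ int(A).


int(A) = {p63}, cl(A) = {p63, p64, p65}, ∂A = {p64, p65}.

Closed sets in (X, τ) are complements of opens:
  closed(X, τ) = {∅, {p64}, {p65}, {p64, p65}, {p63, p64, p65}}.
int(A) = ⋃ {U ∈ τ : U ⊆ A}. Opens contained in A: ∅, {p63}.
Taking the union of these: int(A) = {p63}.
cl(A) = ⋂ {C closed : A ⊆ C}. Closed sets containing A: {p63, p64, p65}.
Intersecting these: cl(A) = {p63, p64, p65}.
∂A = cl(A) ∖ int(A) = {p63, p64, p65} ∖ {p63} = {p64, p65}.


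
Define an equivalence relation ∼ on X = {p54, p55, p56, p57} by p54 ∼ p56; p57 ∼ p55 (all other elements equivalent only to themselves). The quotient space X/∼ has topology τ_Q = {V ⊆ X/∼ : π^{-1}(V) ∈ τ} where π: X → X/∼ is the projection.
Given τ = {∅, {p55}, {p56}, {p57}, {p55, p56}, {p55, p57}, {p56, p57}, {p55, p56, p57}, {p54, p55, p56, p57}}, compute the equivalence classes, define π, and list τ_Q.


X/∼ = {[p54=p56], [p55=p57]}; |τ_Q| = 3.

Equivalence classes: [p54=p56], [p55=p57].
Quotient map π: X → X/∼ sends p54 ↦ [p54=p56], p55 ↦ [p55=p57], p56 ↦ [p54=p56], p57 ↦ [p55=p57].
For each subset V ⊆ X/∼, compute π^{-1}(V) ⊆ X and check whether π^{-1}(V) ∈ τ. V is open in τ_Q iff π^{-1}(V) ∈ τ.
  V = {}: π^{-1}(V) = ∅ ∈ τ ✓.
  V = {[p54=p56]}: π^{-1}(V) = {p54, p56} ∉ τ ✗.
  V = {[p55=p57]}: π^{-1}(V) = {p55, p57} ∈ τ ✓.
  V = {[p54=p56], [p55=p57]}: π^{-1}(V) = {p54, p55, p56, p57} ∈ τ ✓.
Open sets in the quotient: τ_Q = {{}, {[p55=p57]}, {[p54=p56], [p55=p57]}} (3 elements).


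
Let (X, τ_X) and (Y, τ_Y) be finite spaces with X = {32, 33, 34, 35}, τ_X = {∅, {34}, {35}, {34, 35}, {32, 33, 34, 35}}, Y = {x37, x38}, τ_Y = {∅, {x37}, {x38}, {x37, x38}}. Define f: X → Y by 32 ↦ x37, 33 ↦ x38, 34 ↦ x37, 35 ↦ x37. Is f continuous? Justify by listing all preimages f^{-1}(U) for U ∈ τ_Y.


f is NOT continuous.

Compute f^{-1}(U) for each U ∈ τ_Y:
  U = ∅: f^{-1}(U) = ∅ ∈ τ_X ✓.
  U = {x37}: f^{-1}(U) = {32, 34, 35} ∉ τ_X ✗.
  U = {x38}: f^{-1}(U) = {33} ∉ τ_X ✗.
  U = {x37, x38}: f^{-1}(U) = {32, 33, 34, 35} ∈ τ_X ✓.
Found U = {x37} with f^{-1}(U) = {32, 34, 35} not in τ_X. Therefore f is NOT continuous.


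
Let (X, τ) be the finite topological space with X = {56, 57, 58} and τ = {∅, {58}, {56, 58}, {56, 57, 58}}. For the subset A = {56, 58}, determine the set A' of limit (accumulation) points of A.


A' = {56, 57}

For each x ∈ X, list the open sets U ∈ τ with x ∈ U, then check whether U ∩ (A ∖ {x}) ≠ ∅ for every such U.
  x = 56: opens ∋ x are {56, 58}, {56, 57, 58}; each meets A ∖ {56}, so x IS a limit point.
  x = 57: opens ∋ x are {56, 57, 58}; each meets A ∖ {57}, so x IS a limit point.
  x = 58: open {58} ∋ x has {58} ∩ (A ∖ {58}) = ∅, so x is NOT a limit point.
Collecting: A' = {56, 57}.


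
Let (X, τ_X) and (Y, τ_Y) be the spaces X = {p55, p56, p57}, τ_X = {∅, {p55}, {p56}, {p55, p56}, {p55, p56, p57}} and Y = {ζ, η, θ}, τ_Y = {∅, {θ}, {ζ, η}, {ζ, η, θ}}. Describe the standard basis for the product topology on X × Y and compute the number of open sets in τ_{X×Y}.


Basis B = {∅ × ∅, {p55} × {θ}, {p56} × {θ}, {p55} × {ζ, η}, {p55, p56} × {θ}, {p56} × {ζ, η}, {p55} × {ζ, η, θ}, {p55, p56, p57} × {θ}, {p56} × {ζ, η, θ}, {p55, p56} × {ζ, η}, {p55, p56} × {ζ, η, θ}, {p55, p56, p57} × {ζ, η}, {p55, p56, p57} × {ζ, η, θ}}; |τ_{X×Y}| = 25.

Enumerate products U × V with U ∈ τ_X, V ∈ τ_Y (deduplicated):
  ∅ × ∅ = {} (∅)
  {p55} × {θ} = {(p55,θ)}
  {p56} × {θ} = {(p56,θ)}
  {p55} × {ζ, η} = {(p55,ζ), (p55,η)}
  {p55, p56} × {θ} = {(p55,θ), (p56,θ)}
  {p56} × {ζ, η} = {(p56,ζ), (p56,η)}
  {p55} × {ζ, η, θ} = {(p55,ζ), (p55,η), (p55,θ)}
  {p55, p56, p57} × {θ} = {(p55,θ), (p56,θ), (p57,θ)}
  {p56} × {ζ, η, θ} = {(p56,ζ), (p56,η), (p56,θ)}
  {p55, p56} × {ζ, η} = {(p55,ζ), (p55,η), (p56,ζ), (p56,η)}
  {p55, p56} × {ζ, η, θ} = {(p55,ζ), (p55,η), (p55,θ), (p56,ζ), (p56,η), (p56,θ)}
  {p55, p56, p57} × {ζ, η} = {(p55,ζ), (p55,η), (p56,ζ), (p56,η), (p57,ζ), (p57,η)}
  {p55, p56, p57} × {ζ, η, θ} = {(p55,ζ), (p55,η), (p55,θ), (p56,ζ), (p56,η), (p56,θ), (p57,ζ), (p57,η), (p57,θ)}
These 13 distinct sets form the basis B.
Close under arbitrary unions to get τ_{X×Y}; counting gives |τ_{X×Y}| = 25.


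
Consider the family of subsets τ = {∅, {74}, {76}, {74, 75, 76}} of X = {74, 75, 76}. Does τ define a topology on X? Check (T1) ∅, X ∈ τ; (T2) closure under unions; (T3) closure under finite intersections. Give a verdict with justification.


τ is NOT a topology on X.

Axiom (T1): ∅ ∈ τ? Yes; X ∈ τ? Yes.
Axiom (T2/T3): check pairwise unions and intersections of members of τ.
Counterexample for (T2): {74} ∪ {76} = {74, 76} ∉ τ. Therefore τ is NOT a topology.


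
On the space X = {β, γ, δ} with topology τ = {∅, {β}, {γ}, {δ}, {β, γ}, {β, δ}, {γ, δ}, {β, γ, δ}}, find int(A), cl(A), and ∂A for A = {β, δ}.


int(A) = {β, δ}, cl(A) = {β, δ}, ∂A = ∅.

Closed sets in (X, τ) are complements of opens:
  closed(X, τ) = {∅, {β}, {γ}, {δ}, {β, γ}, {β, δ}, {γ, δ}, {β, γ, δ}}.
int(A) = ⋃ {U ∈ τ : U ⊆ A}. Opens contained in A: ∅, {β}, {δ}, {β, δ}.
Taking the union of these: int(A) = {β, δ}.
cl(A) = ⋂ {C closed : A ⊆ C}. Closed sets containing A: {β, δ}, {β, γ, δ}.
Intersecting these: cl(A) = {β, δ}.
∂A = cl(A) ∖ int(A) = {β, δ} ∖ {β, δ} = ∅.


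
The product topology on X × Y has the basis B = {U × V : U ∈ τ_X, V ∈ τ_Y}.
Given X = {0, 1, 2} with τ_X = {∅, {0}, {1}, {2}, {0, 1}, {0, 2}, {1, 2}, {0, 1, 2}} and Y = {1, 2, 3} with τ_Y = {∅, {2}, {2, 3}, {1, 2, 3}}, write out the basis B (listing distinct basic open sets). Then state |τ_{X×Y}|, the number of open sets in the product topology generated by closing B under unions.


Basis B = {∅ × ∅, {0} × {2}, {1} × {2}, {2} × {2}, {0} × {2, 3}, {0, 1} × {2}, {0, 2} × {2}, {1} × {2, 3}, {1, 2} × {2}, {2} × {2, 3}, {0} × {1, 2, 3}, {0, 1, 2} × {2}, {1} × {1, 2, 3}, {2} × {1, 2, 3}, {0, 1} × {2, 3}, {0, 2} × {2, 3}, {1, 2} × {2, 3}, {0, 1} × {1, 2, 3}, {0, 2} × {1, 2, 3}, {0, 1, 2} × {2, 3}, {1, 2} × {1, 2, 3}, {0, 1, 2} × {1, 2, 3}}; |τ_{X×Y}| = 64.

Enumerate products U × V with U ∈ τ_X, V ∈ τ_Y (deduplicated):
  ∅ × ∅ = {} (∅)
  {0} × {2} = {(0,2)}
  {1} × {2} = {(1,2)}
  {2} × {2} = {(2,2)}
  {0} × {2, 3} = {(0,2), (0,3)}
  {0, 1} × {2} = {(0,2), (1,2)}
  {0, 2} × {2} = {(0,2), (2,2)}
  {1} × {2, 3} = {(1,2), (1,3)}
  {1, 2} × {2} = {(1,2), (2,2)}
  {2} × {2, 3} = {(2,2), (2,3)}
  {0} × {1, 2, 3} = {(0,1), (0,2), (0,3)}
  {0, 1, 2} × {2} = {(0,2), (1,2), (2,2)}
  {1} × {1, 2, 3} = {(1,1), (1,2), (1,3)}
  {2} × {1, 2, 3} = {(2,1), (2,2), (2,3)}
  {0, 1} × {2, 3} = {(0,2), (0,3), (1,2), (1,3)}
  {0, 2} × {2, 3} = {(0,2), (0,3), (2,2), (2,3)}
  {1, 2} × {2, 3} = {(1,2), (1,3), (2,2), (2,3)}
  {0, 1} × {1, 2, 3} = {(0,1), (0,2), (0,3), (1,1), (1,2), (1,3)}
  {0, 2} × {1, 2, 3} = {(0,1), (0,2), (0,3), (2,1), (2,2), (2,3)}
  {0, 1, 2} × {2, 3} = {(0,2), (0,3), (1,2), (1,3), (2,2), (2,3)}
  {1, 2} × {1, 2, 3} = {(1,1), (1,2), (1,3), (2,1), (2,2), (2,3)}
  {0, 1, 2} × {1, 2, 3} = {(0,1), (0,2), (0,3), (1,1), (1,2), (1,3), (2,1), (2,2), (2,3)}
These 22 distinct sets form the basis B.
Close under arbitrary unions to get τ_{X×Y}; counting gives |τ_{X×Y}| = 64.


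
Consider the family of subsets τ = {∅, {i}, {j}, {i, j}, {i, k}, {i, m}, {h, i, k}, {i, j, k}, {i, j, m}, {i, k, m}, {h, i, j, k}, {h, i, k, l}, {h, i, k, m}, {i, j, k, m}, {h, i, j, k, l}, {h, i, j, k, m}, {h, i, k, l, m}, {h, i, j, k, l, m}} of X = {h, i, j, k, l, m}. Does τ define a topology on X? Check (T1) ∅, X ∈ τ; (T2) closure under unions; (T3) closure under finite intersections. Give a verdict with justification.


τ IS a topology on X.

Axiom (T1): ∅ ∈ τ? Yes; X ∈ τ? Yes.
Axiom (T2/T3): check pairwise unions and intersections of members of τ.
All pairwise intersections and unions checked — each lies in τ. Therefore τ satisfies (T1), (T2), (T3): it IS a topology on X.


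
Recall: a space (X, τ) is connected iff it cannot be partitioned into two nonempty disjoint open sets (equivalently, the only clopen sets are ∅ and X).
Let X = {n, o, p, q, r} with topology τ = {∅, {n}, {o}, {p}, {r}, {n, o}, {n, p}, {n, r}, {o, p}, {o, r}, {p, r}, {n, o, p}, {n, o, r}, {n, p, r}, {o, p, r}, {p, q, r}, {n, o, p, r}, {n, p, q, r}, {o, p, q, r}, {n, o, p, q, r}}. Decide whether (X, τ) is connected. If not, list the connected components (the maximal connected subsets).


(X, τ) is disconnected; components = [{n}, {o}, {p, q, r}].

Find clopen sets (U ∈ τ with X ∖ U ∈ τ):
  U = ∅, X ∖ U = {n, o, p, q, r} — both open, so U is clopen.
  U = {n}, X ∖ U = {o, p, q, r} — both open, so U is clopen.
  U = {o}, X ∖ U = {n, p, q, r} — both open, so U is clopen.
  U = {n, o}, X ∖ U = {p, q, r} — both open, so U is clopen.
  U = {p, q, r}, X ∖ U = {n, o} — both open, so U is clopen.
  U = {n, p, q, r}, X ∖ U = {o} — both open, so U is clopen.
  U = {o, p, q, r}, X ∖ U = {n} — both open, so U is clopen.
  U = {n, o, p, q, r}, X ∖ U = ∅ — both open, so U is clopen.
Nontrivial clopen(s) exist: e.g. {p, q, r}. So (X, τ) is disconnected.
Compute connected components by grouping points that agree on all clopens:
  component: {n}
  component: {o}
  component: {p, q, r}


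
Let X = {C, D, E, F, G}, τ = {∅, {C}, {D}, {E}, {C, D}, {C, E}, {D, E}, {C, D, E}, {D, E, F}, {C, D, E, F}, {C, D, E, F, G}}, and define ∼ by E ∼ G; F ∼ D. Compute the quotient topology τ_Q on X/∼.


X/∼ = {[C], [D=F], [E=G]}; |τ_Q| = 3.

Equivalence classes: [C], [D=F], [E=G].
Quotient map π: X → X/∼ sends C ↦ [C], D ↦ [D=F], E ↦ [E=G], F ↦ [D=F], G ↦ [E=G].
For each subset V ⊆ X/∼, compute π^{-1}(V) ⊆ X and check whether π^{-1}(V) ∈ τ. V is open in τ_Q iff π^{-1}(V) ∈ τ.
  V = {}: π^{-1}(V) = ∅ ∈ τ ✓.
  V = {[C]}: π^{-1}(V) = {C} ∈ τ ✓.
  V = {[D=F]}: π^{-1}(V) = {D, F} ∉ τ ✗.
  V = {[C], [D=F]}: π^{-1}(V) = {C, D, F} ∉ τ ✗.
  V = {[E=G]}: π^{-1}(V) = {E, G} ∉ τ ✗.
  V = {[C], [E=G]}: π^{-1}(V) = {C, E, G} ∉ τ ✗.
  V = {[D=F], [E=G]}: π^{-1}(V) = {D, E, F, G} ∉ τ ✗.
  V = {[C], [D=F], [E=G]}: π^{-1}(V) = {C, D, E, F, G} ∈ τ ✓.
Open sets in the quotient: τ_Q = {{}, {[C]}, {[C], [D=F], [E=G]}} (3 elements).


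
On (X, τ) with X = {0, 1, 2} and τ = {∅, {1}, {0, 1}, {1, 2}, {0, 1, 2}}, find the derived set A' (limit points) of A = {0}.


A' = ∅

For each x ∈ X, list the open sets U ∈ τ with x ∈ U, then check whether U ∩ (A ∖ {x}) ≠ ∅ for every such U.
  x = 0: open {0, 1} ∋ x has {0, 1} ∩ (A ∖ {0}) = ∅, so x is NOT a limit point.
  x = 1: open {1} ∋ x has {1} ∩ (A ∖ {1}) = ∅, so x is NOT a limit point.
  x = 2: open {1, 2} ∋ x has {1, 2} ∩ (A ∖ {2}) = ∅, so x is NOT a limit point.
Collecting: A' = ∅.


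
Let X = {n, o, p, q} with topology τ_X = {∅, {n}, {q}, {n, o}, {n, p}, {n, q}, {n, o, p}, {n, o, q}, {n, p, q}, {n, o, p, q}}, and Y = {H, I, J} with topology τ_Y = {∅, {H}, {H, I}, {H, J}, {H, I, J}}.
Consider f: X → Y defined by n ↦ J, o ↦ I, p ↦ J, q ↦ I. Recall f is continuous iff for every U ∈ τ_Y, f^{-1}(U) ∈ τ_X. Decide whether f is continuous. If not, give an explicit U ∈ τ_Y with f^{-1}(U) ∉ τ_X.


f is NOT continuous.

Compute f^{-1}(U) for each U ∈ τ_Y:
  U = ∅: f^{-1}(U) = ∅ ∈ τ_X ✓.
  U = {H}: f^{-1}(U) = ∅ ∈ τ_X ✓.
  U = {H, I}: f^{-1}(U) = {o, q} ∉ τ_X ✗.
  U = {H, J}: f^{-1}(U) = {n, p} ∈ τ_X ✓.
  U = {H, I, J}: f^{-1}(U) = {n, o, p, q} ∈ τ_X ✓.
Found U = {H, I} with f^{-1}(U) = {o, q} not in τ_X. Therefore f is NOT continuous.


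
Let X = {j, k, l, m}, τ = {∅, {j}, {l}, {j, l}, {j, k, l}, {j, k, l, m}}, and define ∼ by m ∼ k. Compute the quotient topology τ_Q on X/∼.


X/∼ = {[j], [k=m], [l]}; |τ_Q| = 5.

Equivalence classes: [j], [k=m], [l].
Quotient map π: X → X/∼ sends j ↦ [j], k ↦ [k=m], l ↦ [l], m ↦ [k=m].
For each subset V ⊆ X/∼, compute π^{-1}(V) ⊆ X and check whether π^{-1}(V) ∈ τ. V is open in τ_Q iff π^{-1}(V) ∈ τ.
  V = {}: π^{-1}(V) = ∅ ∈ τ ✓.
  V = {[j]}: π^{-1}(V) = {j} ∈ τ ✓.
  V = {[k=m]}: π^{-1}(V) = {k, m} ∉ τ ✗.
  V = {[j], [k=m]}: π^{-1}(V) = {j, k, m} ∉ τ ✗.
  V = {[l]}: π^{-1}(V) = {l} ∈ τ ✓.
  V = {[j], [l]}: π^{-1}(V) = {j, l} ∈ τ ✓.
  V = {[k=m], [l]}: π^{-1}(V) = {k, l, m} ∉ τ ✗.
  V = {[j], [k=m], [l]}: π^{-1}(V) = {j, k, l, m} ∈ τ ✓.
Open sets in the quotient: τ_Q = {{}, {[j]}, {[l]}, {[j], [l]}, {[j], [k=m], [l]}} (5 elements).


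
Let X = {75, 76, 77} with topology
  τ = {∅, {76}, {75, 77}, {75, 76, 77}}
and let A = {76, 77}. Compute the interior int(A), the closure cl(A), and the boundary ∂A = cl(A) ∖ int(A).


int(A) = {76}, cl(A) = {75, 76, 77}, ∂A = {75, 77}.

Closed sets in (X, τ) are complements of opens:
  closed(X, τ) = {∅, {76}, {75, 77}, {75, 76, 77}}.
int(A) = ⋃ {U ∈ τ : U ⊆ A}. Opens contained in A: ∅, {76}.
Taking the union of these: int(A) = {76}.
cl(A) = ⋂ {C closed : A ⊆ C}. Closed sets containing A: {75, 76, 77}.
Intersecting these: cl(A) = {75, 76, 77}.
∂A = cl(A) ∖ int(A) = {75, 76, 77} ∖ {76} = {75, 77}.
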